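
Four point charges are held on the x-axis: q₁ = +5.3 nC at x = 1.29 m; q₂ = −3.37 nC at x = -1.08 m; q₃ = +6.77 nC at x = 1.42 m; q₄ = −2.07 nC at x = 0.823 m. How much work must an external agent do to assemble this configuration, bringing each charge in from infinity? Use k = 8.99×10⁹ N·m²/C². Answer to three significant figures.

The assembly work is the sum of pairwise potential energies, U = Σ_{i<j} kqᵢqⱼ/rᵢⱼ.
Pair separations: r₁₂ = 2.37 m, r₁₃ = 0.130 m, r₁₄ = 0.467 m, r₂₃ = 2.50 m, r₂₄ = 1.90 m, r₃₄ = 0.597 m.
Summing all 6 pair terms gives U = 1.94×10⁻⁶ J.

1.94×10⁻⁶ J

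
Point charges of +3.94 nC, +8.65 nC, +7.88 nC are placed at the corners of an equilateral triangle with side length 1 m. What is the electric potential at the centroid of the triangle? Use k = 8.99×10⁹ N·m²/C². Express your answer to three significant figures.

The total potential is the scalar sum of each charge's contribution, V = Σ kqᵢ/rᵢ.
The distance from each vertex to the centroid is a/√3 = 0.577 m.
V = k[(3.94×10⁻⁹)/(0.577) + (8.65×10⁻⁹)/(0.577) + (7.88×10⁻⁹)/(0.577)] = 319 V.

319 V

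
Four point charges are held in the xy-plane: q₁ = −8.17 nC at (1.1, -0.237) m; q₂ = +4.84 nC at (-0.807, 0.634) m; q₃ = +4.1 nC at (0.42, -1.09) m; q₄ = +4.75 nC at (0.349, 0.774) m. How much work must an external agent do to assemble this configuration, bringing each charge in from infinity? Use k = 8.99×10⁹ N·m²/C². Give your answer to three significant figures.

-3.67×10⁻⁷ J

The assembly work is the sum of pairwise potential energies, U = Σ_{i<j} kqᵢqⱼ/rᵢⱼ.
Pair separations: r₁₂ = 2.10 m, r₁₃ = 1.09 m, r₁₄ = 1.26 m, r₂₃ = 2.12 m, r₂₄ = 1.16 m, r₃₄ = 1.87 m.
Summing all 6 pair terms gives U = -3.67×10⁻⁷ J.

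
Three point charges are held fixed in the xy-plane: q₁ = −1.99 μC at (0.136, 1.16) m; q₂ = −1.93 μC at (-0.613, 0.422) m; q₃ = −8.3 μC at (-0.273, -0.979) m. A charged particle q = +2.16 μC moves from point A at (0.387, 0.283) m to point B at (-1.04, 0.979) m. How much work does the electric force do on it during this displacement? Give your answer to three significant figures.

The work done by the electric force is W_field = −ΔU = −q(V_B − V_A) = q(V_A − V_B).
At A: distances to the source charges are 0.912 m, 1.01 m, 1.42 m; V_A = Σ kqᵢ/rᵢ = -8.92×10⁴ V.
At B: distances to the source charges are 1.19 m, 0.702 m, 2.10 m; V_B = Σ kqᵢ/rᵢ = -7.52×10⁴ V.
ΔV = V_B − V_A = 1.39×10⁴ V.
W_field = −qΔV = −(2.16×10⁻⁶ C)(1.39×10⁴ V) = -0.0301 J.

-0.0301 J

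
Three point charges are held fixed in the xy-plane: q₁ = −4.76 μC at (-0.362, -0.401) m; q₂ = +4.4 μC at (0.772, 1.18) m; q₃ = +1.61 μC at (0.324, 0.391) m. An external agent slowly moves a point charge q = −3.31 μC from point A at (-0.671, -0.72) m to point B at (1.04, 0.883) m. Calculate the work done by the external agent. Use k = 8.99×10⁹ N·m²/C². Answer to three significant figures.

-0.540 J

For quasistatic motion the external work equals the change in potential energy: W_ext = qΔV = q(V_B − V_A).
At A: distances to the source charges are 0.444 m, 2.39 m, 1.49 m; V_A = Σ kqᵢ/rᵢ = -7.01×10⁴ V.
At B: distances to the source charges are 1.90 m, 0.400 m, 0.869 m; V_B = Σ kqᵢ/rᵢ = 9.30×10⁴ V.
ΔV = V_B − V_A = 1.63×10⁵ V.
W_ext = qΔV = (-3.31×10⁻⁶ C)(1.63×10⁵ V) = -0.540 J.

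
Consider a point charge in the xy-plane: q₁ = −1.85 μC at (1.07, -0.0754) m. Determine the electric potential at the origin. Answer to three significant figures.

The total potential is the scalar sum of each charge's contribution, V = Σ kqᵢ/rᵢ.
Distances from the field point to each charge: r₁ = 1.07 m.
V = k[(-1.85×10⁻⁶)/(1.07)] = -1.55×10⁴ V.

-1.55×10⁴ V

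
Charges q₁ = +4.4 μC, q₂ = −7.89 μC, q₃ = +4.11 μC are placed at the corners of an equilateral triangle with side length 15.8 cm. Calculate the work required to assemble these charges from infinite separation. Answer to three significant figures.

The work to assemble the configuration equals its total potential energy, U = Σ kqᵢqⱼ/rᵢⱼ over all pairs.
All three pair separations equal the side length, 0.158 m.
U = (-1.98) + (1.03) + (-1.85) = -2.79 J.

-2.79 J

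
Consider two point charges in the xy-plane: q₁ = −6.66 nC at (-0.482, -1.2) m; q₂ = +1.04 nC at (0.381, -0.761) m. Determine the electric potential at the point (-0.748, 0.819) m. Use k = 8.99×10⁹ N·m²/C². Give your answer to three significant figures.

Electric potential is a scalar, so the contributions from each charge add algebraically: V = Σ kqᵢ/rᵢ.
Distances from the field point to each charge: r₁ = 2.04 m, r₂ = 1.94 m.
V = k[(-6.66×10⁻⁹)/(2.04) + (1.04×10⁻⁹)/(1.94)] = -24.6 V.

-24.6 V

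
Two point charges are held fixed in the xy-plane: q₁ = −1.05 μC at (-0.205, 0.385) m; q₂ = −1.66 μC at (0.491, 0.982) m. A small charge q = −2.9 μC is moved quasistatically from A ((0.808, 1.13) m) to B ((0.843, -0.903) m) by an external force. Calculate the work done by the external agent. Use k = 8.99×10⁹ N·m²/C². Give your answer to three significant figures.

For quasistatic motion the external work equals the change in potential energy: W_ext = qΔV = q(V_B − V_A).
At A: distances to the source charges are 1.26 m, 0.350 m; V_A = Σ kqᵢ/rᵢ = -5.02×10⁴ V.
At B: distances to the source charges are 1.66 m, 1.92 m; V_B = Σ kqᵢ/rᵢ = -1.35×10⁴ V.
ΔV = V_B − V_A = 3.67×10⁴ V.
W_ext = qΔV = (-2.90×10⁻⁶ C)(3.67×10⁴ V) = -0.106 J.

-0.106 J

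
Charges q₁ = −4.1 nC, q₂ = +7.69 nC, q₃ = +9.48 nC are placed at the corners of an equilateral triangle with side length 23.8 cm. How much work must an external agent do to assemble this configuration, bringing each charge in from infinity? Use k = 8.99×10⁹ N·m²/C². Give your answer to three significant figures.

The assembly work is the sum of pairwise potential energies, U = Σ_{i<j} kqᵢqⱼ/rᵢⱼ.
All three pair separations equal the side length, 0.238 m.
U = (-1.19×10⁻⁶) + (-1.47×10⁻⁶) + (2.75×10⁻⁶) = 9.46×10⁻⁸ J.

9.46×10⁻⁸ J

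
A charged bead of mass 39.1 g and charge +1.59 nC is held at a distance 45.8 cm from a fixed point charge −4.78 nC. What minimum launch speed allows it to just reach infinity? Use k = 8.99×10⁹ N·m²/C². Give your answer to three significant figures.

2.76×10⁻³ m/s

To just escape, total mechanical energy must reach zero at infinity: ½mv²_min + U = 0, so ½mv²_min = −U = |kQq|/r.
|U| = |kQq|/r = (8.99×10⁹ N·m²/C²)(4.78×10⁻⁹)(1.59×10⁻⁹)/(0.458) = 1.49×10⁻⁷ J.
v_min = √(2|U|/m) = √(2·1.49×10⁻⁷/0.0391) = 2.76×10⁻³ m/s.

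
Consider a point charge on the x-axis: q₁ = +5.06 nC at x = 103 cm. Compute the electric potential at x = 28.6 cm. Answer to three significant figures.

61.1 V

Electric potential is a scalar, so the contributions from each charge add algebraically: V = Σ kqᵢ/rᵢ.
V = k[(5.06×10⁻⁹)/(0.744)] = 61.1 V.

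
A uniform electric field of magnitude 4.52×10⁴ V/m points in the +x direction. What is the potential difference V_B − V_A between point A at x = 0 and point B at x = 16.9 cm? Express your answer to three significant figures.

-7640 V

In a uniform field, potential decreases in the direction of E: V_B − V_A = −E·Δx.
V_B − V_A = −(4.52×10⁴ V/m)(0.169 m) = -7640 V.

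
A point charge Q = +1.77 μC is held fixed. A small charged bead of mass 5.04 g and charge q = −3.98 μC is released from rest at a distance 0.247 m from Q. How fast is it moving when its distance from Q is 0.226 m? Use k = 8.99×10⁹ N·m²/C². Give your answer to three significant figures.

Only the electrostatic force acts, so mechanical energy is conserved: ½mv² = U₁ − U₂ = kQq(1/r₁ − 1/r₂).
U₁ − U₂ = (8.99×10⁹ N·m²/C²)(1.77×10⁻⁶ C)(-3.98×10⁻⁶ C)(1/0.247 − 1/0.226) = 0.0238 J.
v = √(2·0.0238/5.04×10⁻³) = 3.07 m/s.

3.07 m/s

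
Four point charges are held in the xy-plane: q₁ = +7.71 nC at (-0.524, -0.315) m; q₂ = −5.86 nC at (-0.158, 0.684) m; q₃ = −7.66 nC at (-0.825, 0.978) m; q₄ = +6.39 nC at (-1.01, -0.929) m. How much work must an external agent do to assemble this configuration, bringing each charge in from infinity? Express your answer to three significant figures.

-7.67×10⁻⁸ J

The assembly work is the sum of pairwise potential energies, U = Σ_{i<j} kqᵢqⱼ/rᵢⱼ.
Pair separations: r₁₂ = 1.06 m, r₁₃ = 1.33 m, r₁₄ = 0.783 m, r₂₃ = 0.729 m, r₂₄ = 1.82 m, r₃₄ = 1.92 m.
Summing all 6 pair terms gives U = -7.67×10⁻⁸ J.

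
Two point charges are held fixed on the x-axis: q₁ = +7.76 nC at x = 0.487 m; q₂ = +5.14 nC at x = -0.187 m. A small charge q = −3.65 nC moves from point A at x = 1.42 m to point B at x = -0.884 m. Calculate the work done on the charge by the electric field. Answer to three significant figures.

The work done by the electric force is W_field = −ΔU = −q(V_B − V_A) = q(V_A − V_B).
At A: distances to the source charges are 0.933 m, 1.61 m; V_A = Σ kqᵢ/rᵢ = 104 V.
At B: distances to the source charges are 1.37 m, 0.697 m; V_B = Σ kqᵢ/rᵢ = 117 V.
ΔV = V_B − V_A = 13.7 V.
W_field = −qΔV = −(-3.65×10⁻⁹ C)(13.7 V) = 4.98×10⁻⁸ J.

4.98×10⁻⁸ J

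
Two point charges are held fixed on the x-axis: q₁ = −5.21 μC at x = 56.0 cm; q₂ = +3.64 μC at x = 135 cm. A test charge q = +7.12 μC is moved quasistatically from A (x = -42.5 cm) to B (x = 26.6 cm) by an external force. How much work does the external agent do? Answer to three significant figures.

-0.712 J

For quasistatic motion the external work equals the change in potential energy: W_ext = qΔV = q(V_B − V_A).
At A: distances to the source charges are 0.985 m, 1.78 m; V_A = Σ kqᵢ/rᵢ = -2.91×10⁴ V.
At B: distances to the source charges are 0.294 m, 1.08 m; V_B = Σ kqᵢ/rᵢ = -1.29×10⁵ V.
ΔV = V_B − V_A = -1.00×10⁵ V.
W_ext = qΔV = (7.12×10⁻⁶ C)(-1.00×10⁵ V) = -0.712 J.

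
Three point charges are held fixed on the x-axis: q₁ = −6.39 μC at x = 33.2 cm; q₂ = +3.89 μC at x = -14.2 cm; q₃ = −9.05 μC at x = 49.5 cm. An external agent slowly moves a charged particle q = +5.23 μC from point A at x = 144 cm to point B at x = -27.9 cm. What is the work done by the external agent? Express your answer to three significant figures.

0.899 J

For quasistatic motion the external work equals the change in potential energy: W_ext = qΔV = q(V_B − V_A).
At A: distances to the source charges are 1.11 m, 1.58 m, 0.945 m; V_A = Σ kqᵢ/rᵢ = -1.16×10⁵ V.
At B: distances to the source charges are 0.611 m, 0.137 m, 0.774 m; V_B = Σ kqᵢ/rᵢ = 5.61×10⁴ V.
ΔV = V_B − V_A = 1.72×10⁵ V.
W_ext = qΔV = (5.23×10⁻⁶ C)(1.72×10⁵ V) = 0.899 J.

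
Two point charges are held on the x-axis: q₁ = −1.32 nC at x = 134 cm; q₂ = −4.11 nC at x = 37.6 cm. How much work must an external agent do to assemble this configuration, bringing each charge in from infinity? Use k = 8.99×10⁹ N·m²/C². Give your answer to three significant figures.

The work to assemble the configuration equals its total potential energy, U = Σ kqᵢqⱼ/rᵢⱼ over all pairs.
Pair separations: r₁₂ = 0.964 m.
U = (5.06×10⁻⁸) = 5.06×10⁻⁸ J.

5.06×10⁻⁸ J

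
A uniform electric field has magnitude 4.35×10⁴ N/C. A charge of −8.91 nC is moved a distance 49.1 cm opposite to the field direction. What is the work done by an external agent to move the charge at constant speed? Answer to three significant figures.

-1.90×10⁻⁴ J

The potential change for a displacement 49.1 cm opposite to the field direction is ΔV = +Ed = 2.14×10⁴ V.
W_ext = qΔV = -1.90×10⁻⁴ J.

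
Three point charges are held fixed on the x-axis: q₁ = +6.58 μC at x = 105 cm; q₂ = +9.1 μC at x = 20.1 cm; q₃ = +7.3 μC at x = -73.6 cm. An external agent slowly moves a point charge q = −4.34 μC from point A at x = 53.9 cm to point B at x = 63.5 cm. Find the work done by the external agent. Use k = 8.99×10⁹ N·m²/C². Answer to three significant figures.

For quasistatic motion the external work equals the change in potential energy: W_ext = qΔV = q(V_B − V_A).
At A: distances to the source charges are 0.511 m, 0.338 m, 1.27 m; V_A = Σ kqᵢ/rᵢ = 4.09×10⁵ V.
At B: distances to the source charges are 0.415 m, 0.434 m, 1.37 m; V_B = Σ kqᵢ/rᵢ = 3.79×10⁵ V.
ΔV = V_B − V_A = -3.04×10⁴ V.
W_ext = qΔV = (-4.34×10⁻⁶ C)(-3.04×10⁴ V) = 0.132 J.

0.132 J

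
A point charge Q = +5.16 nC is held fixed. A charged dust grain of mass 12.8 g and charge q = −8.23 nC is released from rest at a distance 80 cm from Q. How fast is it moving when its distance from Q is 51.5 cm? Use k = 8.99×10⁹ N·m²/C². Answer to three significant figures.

6.42×10⁻³ m/s

Only the electrostatic force acts, so mechanical energy is conserved: ½mv² = U₁ − U₂ = kQq(1/r₁ − 1/r₂).
U₁ − U₂ = (8.99×10⁹ N·m²/C²)(5.16×10⁻⁹ C)(-8.23×10⁻⁹ C)(1/0.800 − 1/0.515) = 2.64×10⁻⁷ J.
v = √(2·2.64×10⁻⁷/0.0128) = 6.42×10⁻³ m/s.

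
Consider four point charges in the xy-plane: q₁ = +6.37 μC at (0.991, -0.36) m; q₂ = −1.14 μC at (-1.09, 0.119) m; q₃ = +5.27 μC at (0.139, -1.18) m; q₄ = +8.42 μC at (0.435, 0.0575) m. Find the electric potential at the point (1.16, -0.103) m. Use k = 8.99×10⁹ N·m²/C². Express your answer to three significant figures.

3.16×10⁵ V

Electric potential is a scalar, so the contributions from each charge add algebraically: V = Σ kqᵢ/rᵢ.
Distances from the field point to each charge: r₁ = 0.308 m, r₂ = 2.26 m, r₃ = 1.48 m, r₄ = 0.743 m.
V = k[(6.37×10⁻⁶)/(0.308) + (-1.14×10⁻⁶)/(2.26) + (5.27×10⁻⁶)/(1.48) + (8.42×10⁻⁶)/(0.743)] = 3.16×10⁵ V.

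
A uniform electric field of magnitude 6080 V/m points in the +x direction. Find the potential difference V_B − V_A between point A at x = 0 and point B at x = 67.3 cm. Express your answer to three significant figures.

In a uniform field, potential decreases in the direction of E: V_B − V_A = −E·Δx.
V_B − V_A = −(6080 V/m)(0.673 m) = -4090 V.

-4090 V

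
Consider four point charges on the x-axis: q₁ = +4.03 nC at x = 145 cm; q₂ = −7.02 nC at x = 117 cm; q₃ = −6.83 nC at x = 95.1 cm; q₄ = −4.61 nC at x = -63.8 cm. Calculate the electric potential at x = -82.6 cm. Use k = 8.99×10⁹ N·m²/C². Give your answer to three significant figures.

-271 V

The total potential is the scalar sum of each charge's contribution, V = Σ kqᵢ/rᵢ.
Distances from the field point to each charge: r₁ = 2.28 m, r₂ = 2.00 m, r₃ = 1.78 m, r₄ = 0.188 m.
V = k[(4.03×10⁻⁹)/(2.28) + (-7.02×10⁻⁹)/(2.00) + (-6.83×10⁻⁹)/(1.78) + (-4.61×10⁻⁹)/(0.188)] = -271 V.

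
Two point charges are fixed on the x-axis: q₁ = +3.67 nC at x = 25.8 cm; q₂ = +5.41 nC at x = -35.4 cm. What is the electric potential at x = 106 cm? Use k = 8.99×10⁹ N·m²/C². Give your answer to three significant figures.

75.5 V

The total potential is the scalar sum of each charge's contribution, V = Σ kqᵢ/rᵢ.
Distances from the field point to each charge: r₁ = 0.802 m, r₂ = 1.41 m.
V = k[(3.67×10⁻⁹)/(0.802) + (5.41×10⁻⁹)/(1.41)] = 75.5 V.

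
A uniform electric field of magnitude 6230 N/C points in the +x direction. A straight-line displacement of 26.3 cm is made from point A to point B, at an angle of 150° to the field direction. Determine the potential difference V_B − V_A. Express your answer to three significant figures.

Only the component of displacement along E changes the potential: ΔV = −E·d·cosθ.
ΔV = −(6230 V/m)(0.263 m)cos150° = 1420 V.

1420 V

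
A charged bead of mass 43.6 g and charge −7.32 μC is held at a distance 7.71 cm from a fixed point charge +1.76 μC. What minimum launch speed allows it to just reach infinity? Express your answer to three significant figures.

To just escape, total mechanical energy must reach zero at infinity: ½mv²_min + U = 0, so ½mv²_min = −U = |kQq|/r.
|U| = |kQq|/r = (8.99×10⁹ N·m²/C²)(1.76×10⁻⁶)(7.32×10⁻⁶)/(0.0771) = 1.50 J.
v_min = √(2|U|/m) = √(2·1.50/0.0436) = 8.30 m/s.

8.30 m/s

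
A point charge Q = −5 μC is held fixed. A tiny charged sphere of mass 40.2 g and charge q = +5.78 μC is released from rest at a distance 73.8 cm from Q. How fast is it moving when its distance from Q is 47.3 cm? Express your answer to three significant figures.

3.13 m/s

Only the electrostatic force acts, so mechanical energy is conserved: ½mv² = U₁ − U₂ = kQq(1/r₁ − 1/r₂).
U₁ − U₂ = (8.99×10⁹ N·m²/C²)(-5.00×10⁻⁶ C)(5.78×10⁻⁶ C)(1/0.738 − 1/0.473) = 0.197 J.
v = √(2·0.197/0.0402) = 3.13 m/s.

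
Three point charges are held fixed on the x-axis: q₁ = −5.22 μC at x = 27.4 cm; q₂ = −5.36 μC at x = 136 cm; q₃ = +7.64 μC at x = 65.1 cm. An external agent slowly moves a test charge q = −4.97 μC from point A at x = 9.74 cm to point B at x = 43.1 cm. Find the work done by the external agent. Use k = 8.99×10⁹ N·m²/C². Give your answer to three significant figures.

For quasistatic motion the external work equals the change in potential energy: W_ext = qΔV = q(V_B − V_A).
At A: distances to the source charges are 0.177 m, 1.26 m, 0.554 m; V_A = Σ kqᵢ/rᵢ = -1.80×10⁵ V.
At B: distances to the source charges are 0.157 m, 0.929 m, 0.220 m; V_B = Σ kqᵢ/rᵢ = -3.86×10⁴ V.
ΔV = V_B − V_A = 1.41×10⁵ V.
W_ext = qΔV = (-4.97×10⁻⁶ C)(1.41×10⁵ V) = -0.702 J.

-0.702 J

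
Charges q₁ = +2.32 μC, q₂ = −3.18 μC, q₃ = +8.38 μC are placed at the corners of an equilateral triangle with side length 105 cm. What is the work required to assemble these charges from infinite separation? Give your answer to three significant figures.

-0.125 J

The work to assemble the configuration equals its total potential energy, U = Σ kqᵢqⱼ/rᵢⱼ over all pairs.
All three pair separations equal the side length, 1.05 m.
U = (-0.0632) + (0.166) + (-0.228) = -0.125 J.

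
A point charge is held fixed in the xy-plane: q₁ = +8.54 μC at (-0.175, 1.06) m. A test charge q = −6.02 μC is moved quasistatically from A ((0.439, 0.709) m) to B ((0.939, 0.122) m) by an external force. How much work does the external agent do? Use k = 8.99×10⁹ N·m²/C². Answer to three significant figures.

0.336 J

For quasistatic motion the external work equals the change in potential energy: W_ext = qΔV = q(V_B − V_A).
At A: distance to the source charge is 0.707 m; V_A = kq₁/r = 1.09×10⁵ V.
At B: distance to the source charge is 1.46 m; V_B = kq₁/r = 5.27×10⁴ V.
ΔV = V_B − V_A = -5.58×10⁴ V.
W_ext = qΔV = (-6.02×10⁻⁶ C)(-5.58×10⁴ V) = 0.336 J.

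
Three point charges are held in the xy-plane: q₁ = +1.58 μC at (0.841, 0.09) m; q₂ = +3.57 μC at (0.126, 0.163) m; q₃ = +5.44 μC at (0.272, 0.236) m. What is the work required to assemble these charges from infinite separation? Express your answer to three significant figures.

The work to assemble the configuration equals its total potential energy, U = Σ kqᵢqⱼ/rᵢⱼ over all pairs.
Pair separations: r₁₂ = 0.719 m, r₁₃ = 0.587 m, r₂₃ = 0.163 m.
U = (0.0706) + (0.132) + (1.07) = 1.27 J.

1.27 J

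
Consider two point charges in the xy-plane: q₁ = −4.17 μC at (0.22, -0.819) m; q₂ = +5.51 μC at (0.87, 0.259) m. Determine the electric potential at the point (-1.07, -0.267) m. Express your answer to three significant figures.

Electric potential is a scalar, so the contributions from each charge add algebraically: V = Σ kqᵢ/rᵢ.
Distances from the field point to each charge: r₁ = 1.40 m, r₂ = 2.01 m.
V = k[(-4.17×10⁻⁶)/(1.40) + (5.51×10⁻⁶)/(2.01)] = -2070 V.

-2070 V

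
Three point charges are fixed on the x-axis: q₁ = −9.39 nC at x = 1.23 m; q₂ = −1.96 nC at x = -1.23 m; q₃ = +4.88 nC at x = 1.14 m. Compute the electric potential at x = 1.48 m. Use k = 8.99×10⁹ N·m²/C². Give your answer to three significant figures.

-215 V

The total potential is the scalar sum of each charge's contribution, V = Σ kqᵢ/rᵢ.
Distances from the field point to each charge: r₁ = 0.250 m, r₂ = 2.71 m, r₃ = 0.340 m.
V = k[(-9.39×10⁻⁹)/(0.250) + (-1.96×10⁻⁹)/(2.71) + (4.88×10⁻⁹)/(0.340)] = -215 V.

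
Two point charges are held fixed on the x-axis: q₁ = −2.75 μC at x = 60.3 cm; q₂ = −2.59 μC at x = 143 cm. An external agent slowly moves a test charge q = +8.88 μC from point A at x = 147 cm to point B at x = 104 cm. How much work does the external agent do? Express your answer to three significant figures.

4.39 J

For quasistatic motion the external work equals the change in potential energy: W_ext = qΔV = q(V_B − V_A).
At A: distances to the source charges are 0.867 m, 0.0400 m; V_A = Σ kqᵢ/rᵢ = -6.11×10⁵ V.
At B: distances to the source charges are 0.437 m, 0.390 m; V_B = Σ kqᵢ/rᵢ = -1.16×10⁵ V.
ΔV = V_B − V_A = 4.94×10⁵ V.
W_ext = qΔV = (8.88×10⁻⁶ C)(4.94×10⁵ V) = 4.39 J.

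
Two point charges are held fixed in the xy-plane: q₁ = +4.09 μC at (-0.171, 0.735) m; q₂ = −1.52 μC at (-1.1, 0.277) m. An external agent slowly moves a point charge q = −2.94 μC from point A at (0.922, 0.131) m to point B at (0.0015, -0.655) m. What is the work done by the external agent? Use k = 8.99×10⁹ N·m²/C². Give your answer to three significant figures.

0.0174 J

For quasistatic motion the external work equals the change in potential energy: W_ext = qΔV = q(V_B − V_A).
At A: distances to the source charges are 1.25 m, 2.03 m; V_A = Σ kqᵢ/rᵢ = 2.27×10⁴ V.
At B: distances to the source charges are 1.40 m, 1.44 m; V_B = Σ kqᵢ/rᵢ = 1.68×10⁴ V.
ΔV = V_B − V_A = -5920 V.
W_ext = qΔV = (-2.94×10⁻⁶ C)(-5920 V) = 0.0174 J.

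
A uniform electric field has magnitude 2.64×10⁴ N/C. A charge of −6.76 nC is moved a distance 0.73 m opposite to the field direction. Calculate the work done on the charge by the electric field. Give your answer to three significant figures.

The potential change for a displacement 0.73 m opposite to the field direction is ΔV = +Ed = 1.93×10⁴ V.
W_field = −qΔV = 1.30×10⁻⁴ J.

1.30×10⁻⁴ J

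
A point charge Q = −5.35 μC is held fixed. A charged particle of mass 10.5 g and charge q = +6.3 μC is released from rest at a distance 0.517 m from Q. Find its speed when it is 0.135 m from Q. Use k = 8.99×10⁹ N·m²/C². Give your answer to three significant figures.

Only the electrostatic force acts, so mechanical energy is conserved: ½mv² = U₁ − U₂ = kQq(1/r₁ − 1/r₂).
U₁ − U₂ = (8.99×10⁹ N·m²/C²)(-5.35×10⁻⁶ C)(6.30×10⁻⁶ C)(1/0.517 − 1/0.135) = 1.66 J.
v = √(2·1.66/0.0105) = 17.8 m/s.

17.8 m/s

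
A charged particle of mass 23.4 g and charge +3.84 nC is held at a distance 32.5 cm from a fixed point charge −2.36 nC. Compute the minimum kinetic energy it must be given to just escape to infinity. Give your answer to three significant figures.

2.51×10⁻⁷ J

To just escape, total mechanical energy must reach zero at infinity: ½mv²_min + U = 0, so ½mv²_min = −U = |kQq|/r.
|U| = |kQq|/r = (8.99×10⁹ N·m²/C²)(2.36×10⁻⁹)(3.84×10⁻⁹)/(0.325) = 2.51×10⁻⁷ J.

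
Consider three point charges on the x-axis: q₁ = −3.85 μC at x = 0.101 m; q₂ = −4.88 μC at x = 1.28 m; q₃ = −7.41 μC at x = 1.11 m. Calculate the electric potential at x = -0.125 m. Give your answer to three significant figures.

Electric potential is a scalar, so the contributions from each charge add algebraically: V = Σ kqᵢ/rᵢ.
Distances from the field point to each charge: r₁ = 0.226 m, r₂ = 1.41 m, r₃ = 1.24 m.
V = k[(-3.85×10⁻⁶)/(0.226) + (-4.88×10⁻⁶)/(1.41) + (-7.41×10⁻⁶)/(1.24)] = -2.38×10⁵ V.

-2.38×10⁵ V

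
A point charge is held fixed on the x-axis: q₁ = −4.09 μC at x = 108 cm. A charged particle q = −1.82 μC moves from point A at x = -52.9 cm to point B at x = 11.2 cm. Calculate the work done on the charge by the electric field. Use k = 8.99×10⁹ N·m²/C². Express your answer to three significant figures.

The work done by the electric force is W_field = −ΔU = −q(V_B − V_A) = q(V_A − V_B).
At A: distance to the source charge is 1.61 m; V_A = kq₁/r = -2.29×10⁴ V.
At B: distance to the source charge is 0.968 m; V_B = kq₁/r = -3.80×10⁴ V.
ΔV = V_B − V_A = -1.51×10⁴ V.
W_field = −qΔV = −(-1.82×10⁻⁶ C)(-1.51×10⁴ V) = -0.0275 J.

-0.0275 J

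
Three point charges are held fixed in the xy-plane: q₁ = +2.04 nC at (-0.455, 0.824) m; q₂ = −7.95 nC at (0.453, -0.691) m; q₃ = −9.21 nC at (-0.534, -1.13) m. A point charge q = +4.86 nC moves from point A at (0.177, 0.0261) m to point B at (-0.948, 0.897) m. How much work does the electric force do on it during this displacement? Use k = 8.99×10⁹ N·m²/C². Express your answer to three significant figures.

-4.81×10⁻⁷ J

The work done by the electric force is W_field = −ΔU = −q(V_B − V_A) = q(V_A − V_B).
At A: distances to the source charges are 1.02 m, 0.768 m, 1.36 m; V_A = Σ kqᵢ/rᵢ = -136 V.
At B: distances to the source charges are 0.498 m, 2.12 m, 2.07 m; V_B = Σ kqᵢ/rᵢ = -37.0 V.
ΔV = V_B − V_A = 99.0 V.
W_field = −qΔV = −(4.86×10⁻⁹ C)(99.0 V) = -4.81×10⁻⁷ J.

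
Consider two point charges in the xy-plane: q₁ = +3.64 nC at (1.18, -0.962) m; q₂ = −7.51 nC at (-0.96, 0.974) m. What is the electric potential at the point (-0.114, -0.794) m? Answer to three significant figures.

-9.37 V

The total potential is the scalar sum of each charge's contribution, V = Σ kqᵢ/rᵢ.
Distances from the field point to each charge: r₁ = 1.30 m, r₂ = 1.96 m.
V = k[(3.64×10⁻⁹)/(1.30) + (-7.51×10⁻⁹)/(1.96)] = -9.37 V.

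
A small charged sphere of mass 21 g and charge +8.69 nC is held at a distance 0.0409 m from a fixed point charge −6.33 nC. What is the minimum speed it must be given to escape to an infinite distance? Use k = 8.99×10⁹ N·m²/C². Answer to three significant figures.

0.0339 m/s

To just escape, total mechanical energy must reach zero at infinity: ½mv²_min + U = 0, so ½mv²_min = −U = |kQq|/r.
|U| = |kQq|/r = (8.99×10⁹ N·m²/C²)(6.33×10⁻⁹)(8.69×10⁻⁹)/(0.0409) = 1.21×10⁻⁵ J.
v_min = √(2|U|/m) = √(2·1.21×10⁻⁵/0.0210) = 0.0339 m/s.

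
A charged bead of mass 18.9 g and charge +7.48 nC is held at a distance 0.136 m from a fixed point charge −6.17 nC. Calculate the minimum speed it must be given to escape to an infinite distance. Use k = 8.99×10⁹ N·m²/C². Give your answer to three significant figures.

To just escape, total mechanical energy must reach zero at infinity: ½mv²_min + U = 0, so ½mv²_min = −U = |kQq|/r.
|U| = |kQq|/r = (8.99×10⁹ N·m²/C²)(6.17×10⁻⁹)(7.48×10⁻⁹)/(0.136) = 3.05×10⁻⁶ J.
v_min = √(2|U|/m) = √(2·3.05×10⁻⁶/0.0189) = 0.0180 m/s.

0.0180 m/s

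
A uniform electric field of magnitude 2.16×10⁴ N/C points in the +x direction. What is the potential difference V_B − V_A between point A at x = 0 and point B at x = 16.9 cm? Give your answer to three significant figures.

-3650 V

In a uniform field, potential decreases in the direction of E: V_B − V_A = −E·Δx.
V_B − V_A = −(2.16×10⁴ V/m)(0.169 m) = -3650 V.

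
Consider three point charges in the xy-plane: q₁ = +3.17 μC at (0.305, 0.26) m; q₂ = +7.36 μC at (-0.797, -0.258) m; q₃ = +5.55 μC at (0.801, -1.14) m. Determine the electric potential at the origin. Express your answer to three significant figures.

1.86×10⁵ V

Electric potential is a scalar, so the contributions from each charge add algebraically: V = Σ kqᵢ/rᵢ.
Distances from the field point to each charge: r₁ = 0.401 m, r₂ = 0.838 m, r₃ = 1.39 m.
V = k[(3.17×10⁻⁶)/(0.401) + (7.36×10⁻⁶)/(0.838) + (5.55×10⁻⁶)/(1.39)] = 1.86×10⁵ V.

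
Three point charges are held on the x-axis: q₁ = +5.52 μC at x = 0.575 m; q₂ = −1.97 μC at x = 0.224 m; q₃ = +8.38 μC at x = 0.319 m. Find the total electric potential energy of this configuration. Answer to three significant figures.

The assembly work is the sum of pairwise potential energies, U = Σ_{i<j} kqᵢqⱼ/rᵢⱼ.
Pair separations: r₁₂ = 0.351 m, r₁₃ = 0.256 m, r₂₃ = 0.0950 m.
U = (-0.279) + (1.62) + (-1.56) = -0.216 J.

-0.216 J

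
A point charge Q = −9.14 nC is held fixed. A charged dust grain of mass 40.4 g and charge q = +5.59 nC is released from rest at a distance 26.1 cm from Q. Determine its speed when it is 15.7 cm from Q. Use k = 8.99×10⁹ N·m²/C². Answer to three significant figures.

Only the electrostatic force acts, so mechanical energy is conserved: ½mv² = U₁ − U₂ = kQq(1/r₁ − 1/r₂).
U₁ − U₂ = (8.99×10⁹ N·m²/C²)(-9.14×10⁻⁹ C)(5.59×10⁻⁹ C)(1/0.261 − 1/0.157) = 1.17×10⁻⁶ J.
v = √(2·1.17×10⁻⁶/0.0404) = 7.60×10⁻³ m/s.

7.60×10⁻³ m/s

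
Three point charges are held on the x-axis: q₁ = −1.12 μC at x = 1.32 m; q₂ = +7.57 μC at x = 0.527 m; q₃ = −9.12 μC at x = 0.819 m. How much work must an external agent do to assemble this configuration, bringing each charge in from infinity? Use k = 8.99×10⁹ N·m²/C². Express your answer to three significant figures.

The assembly work is the sum of pairwise potential energies, U = Σ_{i<j} kqᵢqⱼ/rᵢⱼ.
Pair separations: r₁₂ = 0.793 m, r₁₃ = 0.501 m, r₂₃ = 0.292 m.
U = (-0.0961) + (0.183) + (-2.13) = -2.04 J.

-2.04 J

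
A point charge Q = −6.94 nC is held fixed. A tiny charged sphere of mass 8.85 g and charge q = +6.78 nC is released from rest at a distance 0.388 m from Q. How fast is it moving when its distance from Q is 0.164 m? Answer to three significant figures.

0.0183 m/s

Only the electrostatic force acts, so mechanical energy is conserved: ½mv² = U₁ − U₂ = kQq(1/r₁ − 1/r₂).
U₁ − U₂ = (8.99×10⁹ N·m²/C²)(-6.94×10⁻⁹ C)(6.78×10⁻⁹ C)(1/0.388 − 1/0.164) = 1.49×10⁻⁶ J.
v = √(2·1.49×10⁻⁶/8.85×10⁻³) = 0.0183 m/s.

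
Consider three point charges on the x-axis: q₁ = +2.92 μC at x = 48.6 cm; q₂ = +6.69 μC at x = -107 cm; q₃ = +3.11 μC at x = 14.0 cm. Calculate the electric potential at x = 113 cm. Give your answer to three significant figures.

9.63×10⁴ V

The total potential is the scalar sum of each charge's contribution, V = Σ kqᵢ/rᵢ.
Distances from the field point to each charge: r₁ = 0.644 m, r₂ = 2.20 m, r₃ = 0.990 m.
V = k[(2.92×10⁻⁶)/(0.644) + (6.69×10⁻⁶)/(2.20) + (3.11×10⁻⁶)/(0.990)] = 9.63×10⁴ V.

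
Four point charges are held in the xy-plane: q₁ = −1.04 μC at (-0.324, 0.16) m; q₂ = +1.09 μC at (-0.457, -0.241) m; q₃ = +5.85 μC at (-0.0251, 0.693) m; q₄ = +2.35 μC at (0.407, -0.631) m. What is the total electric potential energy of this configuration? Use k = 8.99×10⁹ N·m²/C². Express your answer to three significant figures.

The assembly work is the sum of pairwise potential energies, U = Σ_{i<j} kqᵢqⱼ/rᵢⱼ.
Pair separations: r₁₂ = 0.422 m, r₁₃ = 0.611 m, r₁₄ = 1.08 m, r₂₃ = 1.03 m, r₂₄ = 0.948 m, r₃₄ = 1.39 m.
Summing all 6 pair terms gives U = 0.0347 J.

0.0347 J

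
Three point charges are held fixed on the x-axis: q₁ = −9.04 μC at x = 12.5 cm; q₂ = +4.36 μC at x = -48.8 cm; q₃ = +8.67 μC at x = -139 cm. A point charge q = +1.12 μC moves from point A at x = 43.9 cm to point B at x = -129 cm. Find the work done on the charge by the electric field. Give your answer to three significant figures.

-1.06 J

The work done by the electric force is W_field = −ΔU = −q(V_B − V_A) = q(V_A − V_B).
At A: distances to the source charges are 0.314 m, 0.927 m, 1.83 m; V_A = Σ kqᵢ/rᵢ = -1.74×10⁵ V.
At B: distances to the source charges are 1.42 m, 0.802 m, 0.100 m; V_B = Σ kqᵢ/rᵢ = 7.71×10⁵ V.
ΔV = V_B − V_A = 9.45×10⁵ V.
W_field = −qΔV = −(1.12×10⁻⁶ C)(9.45×10⁵ V) = -1.06 J.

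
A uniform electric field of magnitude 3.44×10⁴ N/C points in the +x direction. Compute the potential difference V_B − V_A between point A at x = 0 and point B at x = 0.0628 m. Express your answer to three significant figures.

In a uniform field, potential decreases in the direction of E: V_B − V_A = −E·Δx.
V_B − V_A = −(3.44×10⁴ V/m)(0.0628 m) = -2160 V.

-2160 V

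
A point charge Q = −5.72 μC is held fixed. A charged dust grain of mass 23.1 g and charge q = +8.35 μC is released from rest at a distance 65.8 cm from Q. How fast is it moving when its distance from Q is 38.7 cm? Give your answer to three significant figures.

Only the electrostatic force acts, so mechanical energy is conserved: ½mv² = U₁ − U₂ = kQq(1/r₁ − 1/r₂).
U₁ − U₂ = (8.99×10⁹ N·m²/C²)(-5.72×10⁻⁶ C)(8.35×10⁻⁶ C)(1/0.658 − 1/0.387) = 0.457 J.
v = √(2·0.457/0.0231) = 6.29 m/s.

6.29 m/s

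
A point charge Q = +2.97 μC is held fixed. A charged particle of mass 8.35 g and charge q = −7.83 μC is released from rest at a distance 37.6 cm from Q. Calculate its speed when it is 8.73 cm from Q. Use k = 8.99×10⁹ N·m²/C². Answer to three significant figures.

21.0 m/s

Only the electrostatic force acts, so mechanical energy is conserved: ½mv² = U₁ − U₂ = kQq(1/r₁ − 1/r₂).
U₁ − U₂ = (8.99×10⁹ N·m²/C²)(2.97×10⁻⁶ C)(-7.83×10⁻⁶ C)(1/0.376 − 1/0.0873) = 1.84 J.
v = √(2·1.84/8.35×10⁻³) = 21.0 m/s.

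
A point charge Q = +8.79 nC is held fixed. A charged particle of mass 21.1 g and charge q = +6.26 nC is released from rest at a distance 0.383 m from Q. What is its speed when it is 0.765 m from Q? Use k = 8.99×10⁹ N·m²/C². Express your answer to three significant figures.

7.82×10⁻³ m/s

Only the electrostatic force acts, so mechanical energy is conserved: ½mv² = U₁ − U₂ = kQq(1/r₁ − 1/r₂).
U₁ − U₂ = (8.99×10⁹ N·m²/C²)(8.79×10⁻⁹ C)(6.26×10⁻⁹ C)(1/0.383 − 1/0.765) = 6.45×10⁻⁷ J.
v = √(2·6.45×10⁻⁷/0.0211) = 7.82×10⁻³ m/s.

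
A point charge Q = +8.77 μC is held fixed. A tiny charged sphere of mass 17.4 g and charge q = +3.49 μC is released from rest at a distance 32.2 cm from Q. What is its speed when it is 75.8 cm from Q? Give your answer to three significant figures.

7.52 m/s

Only the electrostatic force acts, so mechanical energy is conserved: ½mv² = U₁ − U₂ = kQq(1/r₁ − 1/r₂).
U₁ − U₂ = (8.99×10⁹ N·m²/C²)(8.77×10⁻⁶ C)(3.49×10⁻⁶ C)(1/0.322 − 1/0.758) = 0.492 J.
v = √(2·0.492/0.0174) = 7.52 m/s.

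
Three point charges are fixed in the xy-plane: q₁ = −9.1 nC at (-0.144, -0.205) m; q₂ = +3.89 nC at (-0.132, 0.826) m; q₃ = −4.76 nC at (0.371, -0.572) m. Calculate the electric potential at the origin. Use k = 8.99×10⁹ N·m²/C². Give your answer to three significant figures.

The total potential is the scalar sum of each charge's contribution, V = Σ kqᵢ/rᵢ.
Distances from the field point to each charge: r₁ = 0.251 m, r₂ = 0.836 m, r₃ = 0.682 m.
V = k[(-9.10×10⁻⁹)/(0.251) + (3.89×10⁻⁹)/(0.836) + (-4.76×10⁻⁹)/(0.682)] = -348 V.

-348 V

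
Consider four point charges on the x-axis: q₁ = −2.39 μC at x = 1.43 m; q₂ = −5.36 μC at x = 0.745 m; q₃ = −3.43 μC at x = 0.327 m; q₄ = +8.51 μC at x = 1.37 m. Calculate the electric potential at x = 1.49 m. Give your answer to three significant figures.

The total potential is the scalar sum of each charge's contribution, V = Σ kqᵢ/rᵢ.
Distances from the field point to each charge: r₁ = 0.0600 m, r₂ = 0.745 m, r₃ = 1.16 m, r₄ = 0.120 m.
V = k[(-2.39×10⁻⁶)/(0.0600) + (-5.36×10⁻⁶)/(0.745) + (-3.43×10⁻⁶)/(1.16) + (8.51×10⁻⁶)/(0.120)] = 1.88×10⁵ V.

1.88×10⁵ V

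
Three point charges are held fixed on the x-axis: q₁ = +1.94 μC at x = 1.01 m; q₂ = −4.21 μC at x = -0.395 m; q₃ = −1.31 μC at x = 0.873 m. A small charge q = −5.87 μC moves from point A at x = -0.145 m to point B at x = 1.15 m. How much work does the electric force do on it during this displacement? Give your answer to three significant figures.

1.21 J

The work done by the electric force is W_field = −ΔU = −q(V_B − V_A) = q(V_A − V_B).
At A: distances to the source charges are 1.16 m, 0.250 m, 1.02 m; V_A = Σ kqᵢ/rᵢ = -1.48×10⁵ V.
At B: distances to the source charges are 0.140 m, 1.54 m, 0.277 m; V_B = Σ kqᵢ/rᵢ = 5.76×10⁴ V.
ΔV = V_B − V_A = 2.05×10⁵ V.
W_field = −qΔV = −(-5.87×10⁻⁶ C)(2.05×10⁵ V) = 1.21 J.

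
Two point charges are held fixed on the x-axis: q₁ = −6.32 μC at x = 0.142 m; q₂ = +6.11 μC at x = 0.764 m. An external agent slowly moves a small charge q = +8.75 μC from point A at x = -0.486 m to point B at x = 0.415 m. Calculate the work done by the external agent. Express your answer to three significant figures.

-0.0368 J

For quasistatic motion the external work equals the change in potential energy: W_ext = qΔV = q(V_B − V_A).
At A: distances to the source charges are 0.628 m, 1.25 m; V_A = Σ kqᵢ/rᵢ = -4.65×10⁴ V.
At B: distances to the source charges are 0.273 m, 0.349 m; V_B = Σ kqᵢ/rᵢ = -5.07×10⁴ V.
ΔV = V_B − V_A = -4200 V.
W_ext = qΔV = (8.75×10⁻⁶ C)(-4200 V) = -0.0368 J.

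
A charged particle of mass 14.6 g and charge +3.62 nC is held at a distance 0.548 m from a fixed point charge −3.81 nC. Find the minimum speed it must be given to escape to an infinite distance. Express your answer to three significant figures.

To just escape, total mechanical energy must reach zero at infinity: ½mv²_min + U = 0, so ½mv²_min = −U = |kQq|/r.
|U| = |kQq|/r = (8.99×10⁹ N·m²/C²)(3.81×10⁻⁹)(3.62×10⁻⁹)/(0.548) = 2.26×10⁻⁷ J.
v_min = √(2|U|/m) = √(2·2.26×10⁻⁷/0.0146) = 5.57×10⁻³ m/s.

5.57×10⁻³ m/s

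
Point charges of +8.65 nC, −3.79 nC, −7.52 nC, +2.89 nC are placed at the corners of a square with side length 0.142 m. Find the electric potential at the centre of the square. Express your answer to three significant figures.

The total potential is the scalar sum of each charge's contribution, V = Σ kqᵢ/rᵢ.
The distance from each corner to the centre is a√2/2 = 0.100 m.
V = k[(8.65×10⁻⁹)/(0.100) + (-3.79×10⁻⁹)/(0.100) + (-7.52×10⁻⁹)/(0.100) + (2.89×10⁻⁹)/(0.100)] = 20.6 V.

20.6 V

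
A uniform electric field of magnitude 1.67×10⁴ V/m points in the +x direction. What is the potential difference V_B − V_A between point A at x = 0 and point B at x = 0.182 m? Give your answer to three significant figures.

-3040 V

In a uniform field, potential decreases in the direction of E: V_B − V_A = −E·Δx.
V_B − V_A = −(1.67×10⁴ V/m)(0.182 m) = -3040 V.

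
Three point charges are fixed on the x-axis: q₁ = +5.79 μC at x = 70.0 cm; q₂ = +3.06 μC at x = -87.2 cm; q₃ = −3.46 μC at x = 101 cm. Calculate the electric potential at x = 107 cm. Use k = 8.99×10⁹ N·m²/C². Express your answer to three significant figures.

Electric potential is a scalar, so the contributions from each charge add algebraically: V = Σ kqᵢ/rᵢ.
Distances from the field point to each charge: r₁ = 0.370 m, r₂ = 1.94 m, r₃ = 0.0600 m.
V = k[(5.79×10⁻⁶)/(0.370) + (3.06×10⁻⁶)/(1.94) + (-3.46×10⁻⁶)/(0.0600)] = -3.64×10⁵ V.

-3.64×10⁵ V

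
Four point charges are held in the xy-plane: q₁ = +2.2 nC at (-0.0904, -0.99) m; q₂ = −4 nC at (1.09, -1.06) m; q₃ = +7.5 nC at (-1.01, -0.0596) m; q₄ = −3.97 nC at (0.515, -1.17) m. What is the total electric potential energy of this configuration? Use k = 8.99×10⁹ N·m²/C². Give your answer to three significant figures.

The assembly work is the sum of pairwise potential energies, U = Σ_{i<j} kqᵢqⱼ/rᵢⱼ.
Pair separations: r₁₂ = 1.18 m, r₁₃ = 1.31 m, r₁₄ = 0.632 m, r₂₃ = 2.33 m, r₂₄ = 0.585 m, r₃₄ = 1.89 m.
Summing all 6 pair terms gives U = -9.18×10⁻⁸ J.

-9.18×10⁻⁸ J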